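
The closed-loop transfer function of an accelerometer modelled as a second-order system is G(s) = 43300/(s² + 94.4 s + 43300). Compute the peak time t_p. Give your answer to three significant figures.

t_p ≈ 0.0155 s

ω_n = √43300 = 208 rad/s; ζ = 94.4/(2·208) = 0.227.
ω_d = 208·√(1 − 0.227²) = 203 rad/s. Then t_p = π/ω_d = 0.0155 s.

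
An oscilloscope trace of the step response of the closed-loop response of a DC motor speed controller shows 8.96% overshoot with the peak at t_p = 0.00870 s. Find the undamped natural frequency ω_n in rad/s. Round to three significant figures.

ζ from %OS: ζ = |ln 0.0896|/√(π²+ln²0.0896) = 0.609.
t_p = π/ω_d ⇒ ω_d = 361 rad/s; then ω_n = ω_d/√(1−ζ²) = 455 rad/s.

ω_n ≈ 455 rad/s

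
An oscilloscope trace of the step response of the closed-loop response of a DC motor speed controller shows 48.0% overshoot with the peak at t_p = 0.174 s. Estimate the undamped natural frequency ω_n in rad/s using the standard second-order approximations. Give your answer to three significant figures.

ω_n ≈ 18.5 rad/s

From the overshoot, ζ = −ln(OS)/√(π²+ln²(OS)) = 0.228.
From t_p = π/ω_d, ω_d = π/0.174 = 18.1 rad/s, so ω_n = ω_d/√(1−ζ²) = 18.5 rad/s.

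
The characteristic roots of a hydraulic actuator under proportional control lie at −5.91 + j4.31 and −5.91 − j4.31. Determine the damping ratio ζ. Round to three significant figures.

|pole| = ω_n = √(5.91² + 4.31²) = 7.31 rad/s; ζ = cos θ = σ/ω_n = 0.808.

ζ ≈ 0.808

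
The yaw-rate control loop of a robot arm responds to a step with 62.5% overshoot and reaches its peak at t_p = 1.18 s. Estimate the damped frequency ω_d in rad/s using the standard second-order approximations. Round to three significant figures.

ω_d ≈ 2.66 rad/s

t_p = π/ω_d, so ω_d = π/1.18 = 2.66 rad/s.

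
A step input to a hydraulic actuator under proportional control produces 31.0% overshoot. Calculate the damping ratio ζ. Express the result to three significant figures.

ζ ≈ 0.349

From %OS = 100·exp(−πζ/√(1−ζ²)), invert to get ζ = −ln(OS)/√(π² + ln²(OS)) with OS = 0.310.
−ln 0.310 = 1.171, so ζ = 1.171/√(π² + 1.372) = 0.349.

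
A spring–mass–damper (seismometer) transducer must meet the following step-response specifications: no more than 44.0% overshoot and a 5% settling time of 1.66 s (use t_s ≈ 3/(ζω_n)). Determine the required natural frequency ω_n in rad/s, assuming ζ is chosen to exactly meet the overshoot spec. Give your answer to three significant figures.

From %OS = 100·exp(−πζ/√(1−ζ²)), invert to get ζ = −ln(OS)/√(π² + ln²(OS)) with OS = 0.440.
−ln 0.440 = 0.8210, so ζ = 0.8210/√(π² + 0.6740) = 0.253.
Then ω_n = 3/(ζ t_s) = 3/(0.253 × 1.66) = 7.15 rad/s.

ω_n ≈ 7.15 rad/s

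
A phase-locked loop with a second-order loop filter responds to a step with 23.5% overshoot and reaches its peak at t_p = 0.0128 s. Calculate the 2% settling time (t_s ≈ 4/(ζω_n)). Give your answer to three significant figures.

ζ from %OS: ζ = |ln 0.235|/√(π²+ln²0.235) = 0.419.
t_p = π/ω_d ⇒ ω_d = 245 rad/s; then ω_n = ω_d/√(1−ζ²) = 270 rad/s.
t_s ≈ 4/(ζω_n) = 4/(0.419·270) = 0.0354 s.

t_s ≈ 0.0354 s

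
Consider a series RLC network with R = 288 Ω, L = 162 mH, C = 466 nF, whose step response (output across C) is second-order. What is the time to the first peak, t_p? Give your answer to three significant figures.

t_p ≈ 0.000890 s

For a series RLC circuit (capacitor voltage as output), ω_n = 1/√(LC) = 1/√(162 mH · 466 nF) = 3640 rad/s.
ζ = (R/2)·√(C/L) = (288/2)·√(466 nF/162 mH) = 0.244.
ω_d = 3640·√(1 − 0.244²) = 3530 rad/s. t_p = π/ω_d = 0.000890 s.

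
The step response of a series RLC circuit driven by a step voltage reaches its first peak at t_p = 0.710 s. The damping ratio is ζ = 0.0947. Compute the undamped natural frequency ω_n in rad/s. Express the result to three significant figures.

ω_n ≈ 4.44 rad/s

Peak time t_p = π/ω_d, so ω_d = π/t_p = π/0.710 = 4.42 rad/s.
ω_n = ω_d/√(1−ζ²) = 4.42/√0.991 = 4.44 rad/s.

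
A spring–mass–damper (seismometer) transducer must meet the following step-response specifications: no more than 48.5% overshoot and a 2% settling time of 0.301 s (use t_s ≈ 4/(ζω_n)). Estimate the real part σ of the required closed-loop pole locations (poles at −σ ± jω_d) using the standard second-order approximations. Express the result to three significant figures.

σ ≈ 13.3

The settling-time spec alone fixes σ = ζω_n = 4/t_s = 4/0.301 = 13.3.
(Overshoot then fixes ζ = 0.224 and hence ω_d = σ·√(1−ζ²)/ζ = 57.7 rad/s.)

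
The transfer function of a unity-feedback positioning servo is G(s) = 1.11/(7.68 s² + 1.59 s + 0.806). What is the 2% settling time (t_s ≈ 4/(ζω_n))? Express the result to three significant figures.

t_s ≈ 38.6 s

Dividing through by 7.68: denominator becomes s² + 0.2070 s + 0.1049.
So ω_n = √0.1049 = 0.324 rad/s and ζ = 0.2070/(2·0.324) = 0.320.
t_s ≈ 4/(ζω_n) = 38.6 s.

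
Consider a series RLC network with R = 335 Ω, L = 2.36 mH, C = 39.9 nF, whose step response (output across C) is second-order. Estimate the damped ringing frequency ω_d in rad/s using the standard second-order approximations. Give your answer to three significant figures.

For a series RLC circuit (capacitor voltage as output), ω_n = 1/√(LC) = 1/√(2.36 mH · 39.9 nF) = 103000 rad/s.
ζ = (R/2)·√(C/L) = (335/2)·√(39.9 nF/2.36 mH) = 0.689.
ω_d = ω_n√(1−ζ²) = 74700 rad/s.

ω_d ≈ 74700 rad/s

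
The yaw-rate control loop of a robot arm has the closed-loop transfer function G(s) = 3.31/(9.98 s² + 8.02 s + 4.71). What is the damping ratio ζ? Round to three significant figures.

ζ ≈ 0.585

Dividing through by 9.98: denominator becomes s² + 0.8036 s + 0.4719.
So ω_n = √0.4719 = 0.687 rad/s and ζ = 0.8036/(2·0.687) = 0.585.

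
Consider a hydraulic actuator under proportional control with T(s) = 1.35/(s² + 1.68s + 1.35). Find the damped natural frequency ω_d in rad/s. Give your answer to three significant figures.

ω_d ≈ 0.803 rad/s

ω_n = √1.35 = 1.16 rad/s; ζ = 1.68/(2·1.16) = 0.723.
ω_d = ω_n√(1−ζ²) = 0.803 rad/s.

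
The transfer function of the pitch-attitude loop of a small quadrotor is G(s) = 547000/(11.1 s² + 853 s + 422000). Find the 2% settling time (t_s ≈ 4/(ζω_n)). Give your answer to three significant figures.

Dividing through by 11.1: denominator becomes s² + 76.85 s + 38020.
So ω_n = √38020 = 195 rad/s and ζ = 76.85/(2·195) = 0.197.
t_s ≈ 4/(ζω_n) = 0.104 s.

t_s ≈ 0.104 s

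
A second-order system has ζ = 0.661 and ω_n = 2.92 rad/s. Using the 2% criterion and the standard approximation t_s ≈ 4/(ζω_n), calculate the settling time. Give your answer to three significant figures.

t_s ≈ 2.07 s

t_s ≈ 4/(ζω_n) = 4/(0.661 × 2.92) = 2.07 s.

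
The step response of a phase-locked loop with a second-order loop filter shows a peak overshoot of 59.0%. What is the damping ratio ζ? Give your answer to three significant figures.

ζ = −ln(OS)/√(π² + (ln OS)²). With OS = 0.590, ln OS = −0.5276 and ζ = 0.5276/3.186 = 0.166.

ζ ≈ 0.166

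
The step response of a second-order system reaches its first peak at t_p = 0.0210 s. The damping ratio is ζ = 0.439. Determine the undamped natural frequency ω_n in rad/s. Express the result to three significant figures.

ω_n ≈ 167 rad/s

Peak time t_p = π/ω_d, so ω_d = π/t_p = π/0.0210 = 150 rad/s.
ω_n = ω_d/√(1−ζ²) = 150/√0.807 = 167 rad/s.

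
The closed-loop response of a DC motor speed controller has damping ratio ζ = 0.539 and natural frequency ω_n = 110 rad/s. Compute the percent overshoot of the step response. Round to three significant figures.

For an underdamped second-order system, %OS = 100·exp(−πζ/√(1−ζ²)).
πζ/√(1−ζ²) = π·0.539/√(1−0.291) = 2.010, so %OS = 100·e^(−2.010) = 13.4%.

%OS ≈ 13.4%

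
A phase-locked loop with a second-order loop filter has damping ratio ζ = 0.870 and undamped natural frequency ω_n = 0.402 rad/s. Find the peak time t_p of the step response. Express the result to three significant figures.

t_p ≈ 15.9 s

The damped frequency is ω_d = ω_n√(1−ζ²) = 0.402·√(1−0.757) = 0.198 rad/s.
Peak time t_p = π/ω_d = π/0.198 = 15.9 s.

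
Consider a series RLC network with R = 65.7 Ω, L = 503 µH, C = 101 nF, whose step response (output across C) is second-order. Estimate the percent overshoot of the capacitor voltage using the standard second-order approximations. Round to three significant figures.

For a series RLC circuit (capacitor voltage as output), ω_n = 1/√(LC) = 1/√(503 µH · 101 nF) = 140000 rad/s.
ζ = (R/2)·√(C/L) = (65.7/2)·√(101 nF/503 µH) = 0.465.
Overshoot: exp(−π·0.465/√(1−0.465²)) = 0.192, i.e. 19.2%.

%OS ≈ 19.2%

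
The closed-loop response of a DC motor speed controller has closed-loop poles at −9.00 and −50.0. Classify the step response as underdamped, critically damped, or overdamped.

overdamped

Since the poles are distinct, negative and real, the response is overdamped.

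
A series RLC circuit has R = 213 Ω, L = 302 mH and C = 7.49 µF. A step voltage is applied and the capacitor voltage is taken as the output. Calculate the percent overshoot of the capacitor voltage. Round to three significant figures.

For a series RLC circuit (capacitor voltage as output), ω_n = 1/√(LC) = 1/√(302 mH · 7.49 µF) = 665 rad/s.
ζ = (R/2)·√(C/L) = (213/2)·√(7.49 µF/302 mH) = 0.530.
%OS = 100·exp(−πζ/√(1−ζ²)) = 14.0%.

%OS ≈ 14.0%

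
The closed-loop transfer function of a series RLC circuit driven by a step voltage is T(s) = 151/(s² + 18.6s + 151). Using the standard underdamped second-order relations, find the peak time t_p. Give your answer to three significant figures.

t_p ≈ 0.391 s

Comparing the denominator to s² + 2ζω_n s + ω_n²: ω_n = √151 = 12.3 rad/s, and 2ζω_n = 18.6 so ζ = 18.6/(2·12.3) = 0.757.
ω_d = ω_n√(1−ζ²) = 8.03 rad/s. Then t_p = π/ω_d = 0.391 s.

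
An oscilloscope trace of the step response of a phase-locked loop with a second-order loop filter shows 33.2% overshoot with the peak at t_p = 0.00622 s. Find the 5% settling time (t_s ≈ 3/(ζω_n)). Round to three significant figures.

ζ from %OS: ζ = |ln 0.332|/√(π²+ln²0.332) = 0.331.
t_p = π/ω_d ⇒ ω_d = 505 rad/s; then ω_n = ω_d/√(1−ζ²) = 535 rad/s.
t_s ≈ 3/(ζω_n) = 3/(0.331·535) = 0.0169 s.

t_s ≈ 0.0169 s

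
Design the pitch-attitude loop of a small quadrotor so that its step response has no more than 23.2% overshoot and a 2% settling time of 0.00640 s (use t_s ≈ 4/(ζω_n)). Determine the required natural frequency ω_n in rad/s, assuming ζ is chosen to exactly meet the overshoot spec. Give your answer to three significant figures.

ζ = −ln(OS)/√(π² + (ln OS)²). With OS = 0.232, ln OS = −1.461 and ζ = 1.461/3.465 = 0.422.
Then ω_n = 4/(ζ t_s) = 4/(0.422 × 0.00640) = 1480 rad/s.

ω_n ≈ 1480 rad/s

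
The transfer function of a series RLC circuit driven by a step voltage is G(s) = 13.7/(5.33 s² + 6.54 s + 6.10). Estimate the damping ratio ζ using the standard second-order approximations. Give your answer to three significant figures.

ζ ≈ 0.573

Dividing through by 5.33: denominator becomes s² + 1.227 s + 1.144.
So ω_n = √1.144 = 1.07 rad/s and ζ = 1.227/(2·1.07) = 0.573.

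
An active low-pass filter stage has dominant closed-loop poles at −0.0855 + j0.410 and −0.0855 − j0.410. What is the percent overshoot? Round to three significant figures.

With σ = 0.0855, ω_d = 0.410: ω_n = √(σ²+ω_d²) = 0.419 rad/s, ζ = σ/ω_n = 0.204.
Overshoot: exp(−π·0.204/√(1−0.204²)) = 0.519, i.e. 51.9%.

%OS ≈ 51.9%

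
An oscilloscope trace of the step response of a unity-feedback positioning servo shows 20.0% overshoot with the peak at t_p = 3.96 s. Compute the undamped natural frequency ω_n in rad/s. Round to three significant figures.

ω_n ≈ 0.891 rad/s

ζ from %OS: ζ = |ln 0.200|/√(π²+ln²0.200) = 0.456.
t_p = π/ω_d ⇒ ω_d = 0.793 rad/s; then ω_n = ω_d/√(1−ζ²) = 0.891 rad/s.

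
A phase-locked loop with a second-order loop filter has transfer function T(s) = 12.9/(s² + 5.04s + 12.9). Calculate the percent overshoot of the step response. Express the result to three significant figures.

%OS ≈ 4.53%

Comparing the denominator to s² + 2ζω_n s + ω_n²: ω_n = √12.9 = 3.59 rad/s, and 2ζω_n = 5.04 so ζ = 5.04/(2·3.59) = 0.702.
Overshoot: exp(−π·0.702/√(1−0.702²)) = 0.0453, i.e. 4.53%.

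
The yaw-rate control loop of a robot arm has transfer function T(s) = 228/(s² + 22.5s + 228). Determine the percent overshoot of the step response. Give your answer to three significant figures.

ω_n = √228 = 15.1 rad/s; ζ = 22.5/(2·15.1) = 0.745.
%OS = 100 e^{−πζ/√(1−ζ²)} with ζ = 0.745 gives 2.99%.

%OS ≈ 2.99%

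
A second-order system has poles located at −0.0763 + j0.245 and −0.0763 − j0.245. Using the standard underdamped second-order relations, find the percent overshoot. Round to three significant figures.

%OS ≈ 37.6%

|pole| = ω_n = √(0.0763² + 0.245²) = 0.257 rad/s; ζ = cos θ = σ/ω_n = 0.297.
Overshoot: exp(−π·0.297/√(1−0.297²)) = 0.376, i.e. 37.6%.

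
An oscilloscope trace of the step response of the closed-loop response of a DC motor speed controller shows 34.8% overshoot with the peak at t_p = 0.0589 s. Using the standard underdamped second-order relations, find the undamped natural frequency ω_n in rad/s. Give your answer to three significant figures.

The overshoot fixes ζ = −ln(OS)/√(π²+ln²(OS)) = 0.318.
t_p = π/ω_d ⇒ ω_d = 53.3 rad/s; then ω_n = ω_d/√(1−ζ²) = 56.3 rad/s.

ω_n ≈ 56.3 rad/s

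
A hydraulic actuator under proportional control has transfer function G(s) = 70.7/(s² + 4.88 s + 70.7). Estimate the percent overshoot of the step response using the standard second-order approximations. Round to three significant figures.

%OS ≈ 38.6%

Matching coefficients with s² + 2ζω_n s + ω_n² gives ω_n² = 70.7 ⇒ ω_n = 8.41 rad/s, and ζ = 4.88/(2ω_n) = 0.290.
%OS = 100·exp(−πζ/√(1−ζ²)) = 38.6%.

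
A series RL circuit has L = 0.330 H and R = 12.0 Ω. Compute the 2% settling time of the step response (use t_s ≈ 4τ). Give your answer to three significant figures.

t_s ≈ 0.110 s

τ = L/R = 0.330/12.0 = 0.0275 s.
t_s ≈ 4τ = 0.110 s.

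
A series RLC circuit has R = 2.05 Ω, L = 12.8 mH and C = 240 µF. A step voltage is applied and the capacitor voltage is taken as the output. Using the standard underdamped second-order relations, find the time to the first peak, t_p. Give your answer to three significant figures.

t_p ≈ 0.00556 s

For a series RLC circuit (capacitor voltage as output), ω_n = 1/√(LC) = 1/√(12.8 mH · 240 µF) = 571 rad/s.
ζ = (R/2)·√(C/L) = (2.05/2)·√(240 µF/12.8 mH) = 0.140.
ω_d = 571·√(1 − 0.140²) = 565 rad/s. t_p = π/ω_d = 0.00556 s.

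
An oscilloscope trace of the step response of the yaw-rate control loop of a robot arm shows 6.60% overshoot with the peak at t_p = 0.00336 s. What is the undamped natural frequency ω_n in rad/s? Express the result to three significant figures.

ζ from %OS: ζ = |ln 0.0660|/√(π²+ln²0.0660) = 0.654.
From t_p = π/ω_d, ω_d = π/0.00336 = 935 rad/s, so ω_n = ω_d/√(1−ζ²) = 1240 rad/s.

ω_n ≈ 1240 rad/s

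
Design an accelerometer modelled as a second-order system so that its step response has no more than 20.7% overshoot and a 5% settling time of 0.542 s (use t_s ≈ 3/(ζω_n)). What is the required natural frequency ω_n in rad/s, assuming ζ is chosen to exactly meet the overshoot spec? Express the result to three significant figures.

ω_n ≈ 12.4 rad/s

ζ = −ln(OS)/√(π² + (ln OS)²). With OS = 0.207, ln OS = −1.575 and ζ = 1.575/3.514 = 0.448.
From t_s ≈ 3/(ζω_n): ω_n = 3/(ζ·t_s) = 3/(0.448·0.542) = 12.4 rad/s.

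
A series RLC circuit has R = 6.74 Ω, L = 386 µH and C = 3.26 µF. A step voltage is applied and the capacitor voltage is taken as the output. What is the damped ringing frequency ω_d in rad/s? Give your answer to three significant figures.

For a series RLC circuit (capacitor voltage as output), ω_n = 1/√(LC) = 1/√(386 µH · 3.26 µF) = 28200 rad/s.
ζ = (R/2)·√(C/L) = (6.74/2)·√(3.26 µF/386 µH) = 0.310.
ω_d = ω_n√(1−ζ²) = 26800 rad/s.

ω_d ≈ 26800 rad/s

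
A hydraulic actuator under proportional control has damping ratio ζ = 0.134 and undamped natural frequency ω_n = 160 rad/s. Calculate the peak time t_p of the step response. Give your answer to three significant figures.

t_p ≈ 0.0198 s

The damped frequency is ω_d = ω_n√(1−ζ²) = 160·√(1−0.0180) = 159 rad/s.
Peak time t_p = π/ω_d = π/159 = 0.0198 s.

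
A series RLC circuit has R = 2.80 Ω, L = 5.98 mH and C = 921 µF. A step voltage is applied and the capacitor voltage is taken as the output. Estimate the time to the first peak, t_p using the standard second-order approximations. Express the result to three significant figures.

For a series RLC circuit (capacitor voltage as output), ω_n = 1/√(LC) = 1/√(5.98 mH · 921 µF) = 426 rad/s.
ζ = (R/2)·√(C/L) = (2.80/2)·√(921 µF/5.98 mH) = 0.549.
ω_d = 426·√(1 − 0.549²) = 356 rad/s. t_p = π/ω_d = 0.00882 s.

t_p ≈ 0.00882 s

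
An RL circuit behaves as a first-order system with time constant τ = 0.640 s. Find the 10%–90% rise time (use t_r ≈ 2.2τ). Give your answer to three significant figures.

t_r ≈ 2.2τ = 1.41 s.

t_r ≈ 1.41 s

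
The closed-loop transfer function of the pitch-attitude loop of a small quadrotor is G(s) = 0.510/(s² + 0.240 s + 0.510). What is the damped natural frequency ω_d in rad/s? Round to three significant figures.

ω_n = √0.510 = 0.714 rad/s; ζ = 0.240/(2·0.714) = 0.168.
The damped frequency ω_d = ω_n√(1−ζ²) = 0.704 rad/s.

ω_d ≈ 0.704 rad/s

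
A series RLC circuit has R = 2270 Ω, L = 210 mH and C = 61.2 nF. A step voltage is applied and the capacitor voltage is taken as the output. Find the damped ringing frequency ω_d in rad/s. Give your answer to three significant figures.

For a series RLC circuit (capacitor voltage as output), ω_n = 1/√(LC) = 1/√(210 mH · 61.2 nF) = 8820 rad/s.
ζ = (R/2)·√(C/L) = (2270/2)·√(61.2 nF/210 mH) = 0.613.
The damped frequency ω_d = ω_n√(1−ζ²) = 6970 rad/s.

ω_d ≈ 6970 rad/s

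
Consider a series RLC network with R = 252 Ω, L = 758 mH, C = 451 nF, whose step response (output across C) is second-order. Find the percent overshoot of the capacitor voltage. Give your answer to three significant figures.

For a series RLC circuit (capacitor voltage as output), ω_n = 1/√(LC) = 1/√(758 mH · 451 nF) = 1710 rad/s.
ζ = (R/2)·√(C/L) = (252/2)·√(451 nF/758 mH) = 0.0972.
Overshoot: exp(−π·0.0972/√(1−0.0972²)) = 0.736, i.e. 73.6%.

%OS ≈ 73.6%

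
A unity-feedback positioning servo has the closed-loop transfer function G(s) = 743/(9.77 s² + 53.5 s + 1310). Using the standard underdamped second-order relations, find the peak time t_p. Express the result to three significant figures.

t_p ≈ 0.279 s

Dividing through by 9.77: denominator becomes s² + 5.476 s + 134.1.
So ω_n = √134.1 = 11.6 rad/s and ζ = 5.476/(2·11.6) = 0.236.
ω_d = 11.6·√(1 − 0.236²) = 11.3 rad/s. t_p = π/ω_d = 0.279 s.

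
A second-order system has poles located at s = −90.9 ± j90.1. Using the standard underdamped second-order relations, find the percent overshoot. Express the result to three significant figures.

%OS ≈ 4.20%

|pole| = ω_n = √(90.9² + 90.1²) = 128 rad/s; ζ = cos θ = σ/ω_n = 0.710.
%OS = 100·exp(−πζ/√(1−ζ²)) = 4.20%.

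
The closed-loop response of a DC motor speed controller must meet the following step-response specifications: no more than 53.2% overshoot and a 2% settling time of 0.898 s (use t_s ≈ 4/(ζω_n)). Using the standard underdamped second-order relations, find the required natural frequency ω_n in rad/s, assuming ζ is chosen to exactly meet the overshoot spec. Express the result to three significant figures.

ω_n ≈ 22.6 rad/s

Inverting the overshoot relation: ζ = |ln 0.532|/√(π² + ln²0.532) = 0.197.
From t_s ≈ 4/(ζω_n): ω_n = 4/(ζ·t_s) = 4/(0.197·0.898) = 22.6 rad/s.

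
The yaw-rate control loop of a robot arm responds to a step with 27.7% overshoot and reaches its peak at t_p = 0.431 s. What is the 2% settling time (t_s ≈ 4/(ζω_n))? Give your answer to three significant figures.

t_s ≈ 1.34 s

ζ from %OS: ζ = |ln 0.277|/√(π²+ln²0.277) = 0.378.
From t_p = π/ω_d, ω_d = π/0.431 = 7.29 rad/s, so ω_n = ω_d/√(1−ζ²) = 7.87 rad/s.
t_s ≈ 4/(ζω_n) = 4/(0.378·7.87) = 1.34 s.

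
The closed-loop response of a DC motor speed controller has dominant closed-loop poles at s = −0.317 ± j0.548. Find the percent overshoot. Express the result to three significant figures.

The poles are at −σ ± jω_d with σ = 0.317 and ω_d = 0.548, so ω_n = √(σ²+ω_d²) = 0.633 rad/s and ζ = σ/ω_n = 0.501.
Overshoot: exp(−π·0.501/√(1−0.501²)) = 0.162, i.e. 16.2%.

%OS ≈ 16.2%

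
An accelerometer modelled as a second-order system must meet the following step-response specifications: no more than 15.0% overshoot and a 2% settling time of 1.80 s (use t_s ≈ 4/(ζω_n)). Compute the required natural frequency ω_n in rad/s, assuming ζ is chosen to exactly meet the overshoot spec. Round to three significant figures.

ω_n ≈ 4.30 rad/s

Inverting the overshoot relation: ζ = |ln 0.150|/√(π² + ln²0.150) = 0.517.
Then ω_n = 4/(ζ t_s) = 4/(0.517 × 1.80) = 4.30 rad/s.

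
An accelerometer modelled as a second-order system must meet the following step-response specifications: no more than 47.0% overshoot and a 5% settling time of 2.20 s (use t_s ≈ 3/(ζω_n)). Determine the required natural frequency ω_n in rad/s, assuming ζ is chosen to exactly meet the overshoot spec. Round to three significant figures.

Inverting the overshoot relation: ζ = |ln 0.470|/√(π² + ln²0.470) = 0.234.
From t_s ≈ 3/(ζω_n): ω_n = 3/(ζ·t_s) = 3/(0.234·2.20) = 5.84 rad/s.

ω_n ≈ 5.84 rad/s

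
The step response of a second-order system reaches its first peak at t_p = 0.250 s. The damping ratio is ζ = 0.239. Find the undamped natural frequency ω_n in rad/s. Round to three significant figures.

ω_n ≈ 12.9 rad/s

Peak time t_p = π/ω_d, so ω_d = π/t_p = π/0.250 = 12.6 rad/s.
ω_n = ω_d/√(1−ζ²) = 12.6/√0.943 = 12.9 rad/s.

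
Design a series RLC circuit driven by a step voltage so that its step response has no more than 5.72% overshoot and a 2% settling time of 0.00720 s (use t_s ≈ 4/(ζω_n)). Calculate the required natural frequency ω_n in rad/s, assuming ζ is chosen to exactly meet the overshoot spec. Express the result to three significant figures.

ω_n ≈ 825 rad/s

ζ = −ln(OS)/√(π² + (ln OS)²). With OS = 0.0572, ln OS = −2.861 and ζ = 2.861/4.249 = 0.673.
Then ω_n = 4/(ζ t_s) = 4/(0.673 × 0.00720) = 825 rad/s.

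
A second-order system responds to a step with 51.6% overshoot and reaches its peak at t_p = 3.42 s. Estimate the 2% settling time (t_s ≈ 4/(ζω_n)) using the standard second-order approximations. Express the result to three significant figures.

From the overshoot, ζ = −ln(OS)/√(π²+ln²(OS)) = 0.206.
From t_p = π/ω_d, ω_d = π/3.42 = 0.919 rad/s, so ω_n = ω_d/√(1−ζ²) = 0.939 rad/s.
t_s ≈ 4/(ζω_n) = 4/(0.206·0.939) = 20.7 s.

t_s ≈ 20.7 s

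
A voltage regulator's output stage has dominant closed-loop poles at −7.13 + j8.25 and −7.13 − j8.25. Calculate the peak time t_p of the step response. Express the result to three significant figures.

t_p ≈ 0.381 s

t_p = π/ω_d with ω_d = 8.25 (the imaginary part), so t_p = 0.381 s.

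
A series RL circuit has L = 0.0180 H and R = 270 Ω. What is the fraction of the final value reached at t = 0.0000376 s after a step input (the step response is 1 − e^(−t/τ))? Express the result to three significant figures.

y/y_∞ ≈ 0.431

τ = L/R = 0.0180/270 = 0.0000667 s.
y(t)/y_∞ = 1 − e^(−t/τ) = 1 − e^(−0.0000376/0.0000667) = 1 − e^(−0.564) = 0.431.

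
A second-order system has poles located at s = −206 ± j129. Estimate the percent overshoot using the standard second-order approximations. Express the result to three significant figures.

The poles are at −σ ± jω_d with σ = 206 and ω_d = 129, so ω_n = √(σ²+ω_d²) = 243 rad/s and ζ = σ/ω_n = 0.848.
Overshoot: exp(−π·0.848/√(1−0.848²)) = 0.00663, i.e. 0.663%.

%OS ≈ 0.663%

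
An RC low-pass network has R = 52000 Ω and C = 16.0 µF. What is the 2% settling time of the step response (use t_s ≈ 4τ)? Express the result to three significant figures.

t_s ≈ 3.33 s

τ = RC = 52000 × 16.0 µF = 0.832 s.
t_s ≈ 4τ = 3.33 s.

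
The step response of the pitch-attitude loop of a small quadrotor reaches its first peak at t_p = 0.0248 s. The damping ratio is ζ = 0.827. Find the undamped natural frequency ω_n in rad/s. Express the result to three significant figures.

ω_n ≈ 225 rad/s

Peak time t_p = π/ω_d, so ω_d = π/t_p = π/0.0248 = 127 rad/s.
ω_n = ω_d/√(1−ζ²) = 127/√0.316 = 225 rad/s.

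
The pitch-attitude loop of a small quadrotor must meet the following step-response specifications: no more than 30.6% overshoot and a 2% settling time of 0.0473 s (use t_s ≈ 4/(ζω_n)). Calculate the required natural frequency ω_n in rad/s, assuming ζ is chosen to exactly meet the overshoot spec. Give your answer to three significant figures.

ω_n ≈ 240 rad/s

Inverting the overshoot relation: ζ = |ln 0.306|/√(π² + ln²0.306) = 0.353.
From t_s ≈ 4/(ζω_n): ω_n = 4/(ζ·t_s) = 4/(0.353·0.0473) = 240 rad/s.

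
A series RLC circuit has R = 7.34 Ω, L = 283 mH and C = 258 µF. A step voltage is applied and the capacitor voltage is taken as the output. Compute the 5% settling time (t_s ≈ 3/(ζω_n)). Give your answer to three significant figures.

For a series RLC circuit (capacitor voltage as output), ω_n = 1/√(LC) = 1/√(283 mH · 258 µF) = 117 rad/s.
ζ = (R/2)·√(C/L) = (7.34/2)·√(258 µF/283 mH) = 0.111.
t_s ≈ 3/(ζω_n) = 0.231 s.

t_s ≈ 0.231 s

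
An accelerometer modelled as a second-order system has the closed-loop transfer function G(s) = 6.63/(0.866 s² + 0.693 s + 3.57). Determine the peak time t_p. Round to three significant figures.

Dividing through by 0.866: denominator becomes s² + 0.8002 s + 4.122.
So ω_n = √4.122 = 2.03 rad/s and ζ = 0.8002/(2·2.03) = 0.197.
ω_d = 2.03·√(1 − 0.197²) = 1.99 rad/s. t_p = π/ω_d = 1.58 s.

t_p ≈ 1.58 s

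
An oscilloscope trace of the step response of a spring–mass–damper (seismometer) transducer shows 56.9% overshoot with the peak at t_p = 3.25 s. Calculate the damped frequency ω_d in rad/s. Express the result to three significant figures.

t_p = π/ω_d, so ω_d = π/3.25 = 0.967 rad/s.

ω_d ≈ 0.967 rad/s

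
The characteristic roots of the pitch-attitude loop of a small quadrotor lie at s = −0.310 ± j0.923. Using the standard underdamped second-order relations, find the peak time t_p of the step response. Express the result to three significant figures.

t_p ≈ 3.40 s

t_p = π/ω_d with ω_d = 0.923 (the imaginary part), so t_p = 3.40 s.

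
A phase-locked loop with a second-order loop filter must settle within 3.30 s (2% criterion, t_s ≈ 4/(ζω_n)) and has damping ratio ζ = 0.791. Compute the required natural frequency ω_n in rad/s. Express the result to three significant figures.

ω_n ≈ 1.53 rad/s

Rearranging t_s ≈ 4/(ζω_n) gives ω_n = 4/(ζ·t_s) = 4/(0.791 × 3.30) = 1.53 rad/s.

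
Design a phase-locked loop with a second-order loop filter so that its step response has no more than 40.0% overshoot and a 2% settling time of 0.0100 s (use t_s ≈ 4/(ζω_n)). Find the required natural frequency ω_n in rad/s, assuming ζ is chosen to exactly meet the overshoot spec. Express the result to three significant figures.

From %OS = 100·exp(−πζ/√(1−ζ²)), invert to get ζ = −ln(OS)/√(π² + ln²(OS)) with OS = 0.400.
−ln 0.400 = 0.9163, so ζ = 0.9163/√(π² + 0.8396) = 0.280.
Then ω_n = 4/(ζ t_s) = 4/(0.280 × 0.0100) = 1430 rad/s.

ω_n ≈ 1430 rad/s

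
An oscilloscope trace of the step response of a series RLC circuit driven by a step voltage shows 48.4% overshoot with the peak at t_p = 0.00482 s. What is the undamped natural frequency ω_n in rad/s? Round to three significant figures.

ζ from %OS: ζ = |ln 0.484|/√(π²+ln²0.484) = 0.225.
t_p = π/ω_d ⇒ ω_d = 652 rad/s; then ω_n = ω_d/√(1−ζ²) = 669 rad/s.

ω_n ≈ 669 rad/s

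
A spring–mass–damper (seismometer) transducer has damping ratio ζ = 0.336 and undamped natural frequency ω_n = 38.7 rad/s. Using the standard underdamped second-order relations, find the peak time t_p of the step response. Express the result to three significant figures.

t_p ≈ 0.0862 s

The damped frequency is ω_d = ω_n√(1−ζ²) = 38.7·√(1−0.113) = 36.5 rad/s.
Peak time t_p = π/ω_d = π/36.5 = 0.0862 s.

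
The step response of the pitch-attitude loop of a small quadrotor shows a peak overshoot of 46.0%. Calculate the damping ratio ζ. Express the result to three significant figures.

ζ ≈ 0.240

Inverting the overshoot relation: ζ = |ln 0.460|/√(π² + ln²0.460) = 0.240.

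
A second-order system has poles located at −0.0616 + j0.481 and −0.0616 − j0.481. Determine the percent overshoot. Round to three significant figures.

The poles are at −σ ± jω_d with σ = 0.0616 and ω_d = 0.481, so ω_n = √(σ²+ω_d²) = 0.485 rad/s and ζ = σ/ω_n = 0.127.
Overshoot: exp(−π·0.127/√(1−0.127²)) = 0.669, i.e. 66.9%.

%OS ≈ 66.9%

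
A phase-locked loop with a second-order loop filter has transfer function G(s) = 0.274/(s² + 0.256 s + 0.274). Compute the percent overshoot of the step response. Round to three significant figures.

ω_n = √0.274 = 0.523 rad/s; ζ = 0.256/(2·0.523) = 0.245.
%OS = 100·exp(−πζ/√(1−ζ²)) = 45.3%.

%OS ≈ 45.3%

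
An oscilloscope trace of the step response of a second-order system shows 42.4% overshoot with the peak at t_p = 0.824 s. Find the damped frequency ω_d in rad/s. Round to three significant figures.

t_p = π/ω_d, so ω_d = π/0.824 = 3.81 rad/s.

ω_d ≈ 3.81 rad/s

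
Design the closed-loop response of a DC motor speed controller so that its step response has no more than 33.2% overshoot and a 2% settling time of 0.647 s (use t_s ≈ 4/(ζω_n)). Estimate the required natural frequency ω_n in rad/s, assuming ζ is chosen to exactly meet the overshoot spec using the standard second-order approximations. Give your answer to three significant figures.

ω_n ≈ 18.7 rad/s

Inverting the overshoot relation: ζ = |ln 0.332|/√(π² + ln²0.332) = 0.331.
Then ω_n = 4/(ζ t_s) = 4/(0.331 × 0.647) = 18.7 rad/s.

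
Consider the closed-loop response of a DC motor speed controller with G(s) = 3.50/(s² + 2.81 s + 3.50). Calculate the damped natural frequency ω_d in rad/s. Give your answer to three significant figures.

ω_d ≈ 1.24 rad/s

Matching coefficients with s² + 2ζω_n s + ω_n² gives ω_n² = 3.50 ⇒ ω_n = 1.87 rad/s, and ζ = 2.81/(2ω_n) = 0.751.
ω_d = 1.87·√(1 − 0.751²) = 1.24 rad/s.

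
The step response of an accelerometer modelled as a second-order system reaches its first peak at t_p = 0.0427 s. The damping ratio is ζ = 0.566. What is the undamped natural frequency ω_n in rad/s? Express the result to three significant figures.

ω_n ≈ 89.2 rad/s

Peak time t_p = π/ω_d, so ω_d = π/t_p = π/0.0427 = 73.6 rad/s.
ω_n = ω_d/√(1−ζ²) = 73.6/√0.680 = 89.2 rad/s.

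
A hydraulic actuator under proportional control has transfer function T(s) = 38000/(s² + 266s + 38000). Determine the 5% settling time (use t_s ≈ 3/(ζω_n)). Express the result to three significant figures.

t_s ≈ 0.0226 s

ω_n = √38000 = 195 rad/s; ζ = 266/(2·195) = 0.682.
t_s ≈ 3/(ζω_n) = 3/(0.682·195) = 0.0226 s.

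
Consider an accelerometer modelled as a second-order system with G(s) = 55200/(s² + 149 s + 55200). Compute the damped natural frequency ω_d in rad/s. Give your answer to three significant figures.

Matching coefficients with s² + 2ζω_n s + ω_n² gives ω_n² = 55200 ⇒ ω_n = 235 rad/s, and ζ = 149/(2ω_n) = 0.317.
ω_d = 235·√(1 − 0.317²) = 223 rad/s.

ω_d ≈ 223 rad/s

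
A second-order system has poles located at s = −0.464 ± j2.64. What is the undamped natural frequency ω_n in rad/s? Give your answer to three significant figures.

The poles are at −σ ± jω_d with σ = 0.464 and ω_d = 2.64, so ω_n = √(σ²+ω_d²) = 2.68 rad/s and ζ = σ/ω_n = 0.173.

ω_n ≈ 2.68 rad/s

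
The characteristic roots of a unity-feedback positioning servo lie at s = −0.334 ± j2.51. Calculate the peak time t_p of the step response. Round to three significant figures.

t_p ≈ 1.25 s

t_p = π/ω_d with ω_d = 2.51 (the imaginary part), so t_p = 1.25 s.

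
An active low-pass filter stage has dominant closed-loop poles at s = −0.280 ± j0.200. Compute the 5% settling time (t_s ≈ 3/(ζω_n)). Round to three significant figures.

t_s ≈ 10.7 s

For poles at −σ ± jω_d, ζω_n = σ = 0.280, so t_s ≈ 3/σ = 10.7 s.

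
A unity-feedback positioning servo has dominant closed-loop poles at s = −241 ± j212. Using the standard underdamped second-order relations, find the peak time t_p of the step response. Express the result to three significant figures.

t_p = π/ω_d with ω_d = 212 (the imaginary part), so t_p = 0.0148 s.

t_p ≈ 0.0148 s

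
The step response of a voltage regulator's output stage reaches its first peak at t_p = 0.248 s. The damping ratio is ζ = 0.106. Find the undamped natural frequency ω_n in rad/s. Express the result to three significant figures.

Peak time t_p = π/ω_d, so ω_d = π/t_p = π/0.248 = 12.7 rad/s.
ω_n = ω_d/√(1−ζ²) = 12.7/√0.989 = 12.7 rad/s.

ω_n ≈ 12.7 rad/s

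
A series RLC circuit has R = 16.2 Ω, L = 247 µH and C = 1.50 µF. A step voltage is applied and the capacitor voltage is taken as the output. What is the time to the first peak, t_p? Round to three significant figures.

For a series RLC circuit (capacitor voltage as output), ω_n = 1/√(LC) = 1/√(247 µH · 1.50 µF) = 52000 rad/s.
ζ = (R/2)·√(C/L) = (16.2/2)·√(1.50 µF/247 µH) = 0.631.
ω_d = 52000·√(1 − 0.631²) = 40300 rad/s. t_p = π/ω_d = 0.0000780 s.

t_p ≈ 0.0000780 s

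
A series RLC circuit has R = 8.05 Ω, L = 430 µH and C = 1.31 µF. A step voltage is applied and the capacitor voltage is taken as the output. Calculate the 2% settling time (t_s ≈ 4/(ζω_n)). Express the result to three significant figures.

For a series RLC circuit (capacitor voltage as output), ω_n = 1/√(LC) = 1/√(430 µH · 1.31 µF) = 42100 rad/s.
ζ = (R/2)·√(C/L) = (8.05/2)·√(1.31 µF/430 µH) = 0.222.
t_s ≈ 4/(ζω_n) = 0.000427 s.

t_s ≈ 0.000427 s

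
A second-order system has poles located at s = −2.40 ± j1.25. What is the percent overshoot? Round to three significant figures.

%OS ≈ 0.240%

With σ = 2.40, ω_d = 1.25: ω_n = √(σ²+ω_d²) = 2.71 rad/s, ζ = σ/ω_n = 0.887.
%OS = 100·exp(−πζ/√(1−ζ²)) = 0.240%.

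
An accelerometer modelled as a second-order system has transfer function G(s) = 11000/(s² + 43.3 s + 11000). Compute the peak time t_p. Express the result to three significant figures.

ω_n = √11000 = 105 rad/s; ζ = 43.3/(2·105) = 0.206.
The damped frequency ω_d = ω_n√(1−ζ²) = 103 rad/s. Then t_p = π/ω_d = 0.0306 s.

t_p ≈ 0.0306 s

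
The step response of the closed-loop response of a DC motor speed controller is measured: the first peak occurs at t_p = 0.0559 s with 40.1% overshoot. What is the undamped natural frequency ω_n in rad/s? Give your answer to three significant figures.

ζ from %OS: ζ = |ln 0.401|/√(π²+ln²0.401) = 0.279.
From t_p = π/ω_d, ω_d = π/0.0559 = 56.2 rad/s, so ω_n = ω_d/√(1−ζ²) = 58.5 rad/s.

ω_n ≈ 58.5 rad/s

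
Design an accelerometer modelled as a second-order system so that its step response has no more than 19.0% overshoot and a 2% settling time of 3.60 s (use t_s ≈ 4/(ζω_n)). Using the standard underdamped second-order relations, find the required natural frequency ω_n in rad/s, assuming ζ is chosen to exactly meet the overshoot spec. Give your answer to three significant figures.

Inverting the overshoot relation: ζ = |ln 0.190|/√(π² + ln²0.190) = 0.467.
Then ω_n = 4/(ζ t_s) = 4/(0.467 × 3.60) = 2.38 rad/s.

ω_n ≈ 2.38 rad/s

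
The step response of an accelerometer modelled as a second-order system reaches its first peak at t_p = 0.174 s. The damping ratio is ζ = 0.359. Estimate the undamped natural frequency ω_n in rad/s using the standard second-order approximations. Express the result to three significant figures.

ω_n ≈ 19.3 rad/s

Peak time t_p = π/ω_d, so ω_d = π/t_p = π/0.174 = 18.1 rad/s.
ω_n = ω_d/√(1−ζ²) = 18.1/√0.871 = 19.3 rad/s.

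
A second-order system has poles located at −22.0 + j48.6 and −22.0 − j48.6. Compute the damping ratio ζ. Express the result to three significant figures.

With σ = 22.0, ω_d = 48.6: ω_n = √(σ²+ω_d²) = 53.3 rad/s, ζ = σ/ω_n = 0.412.

ζ ≈ 0.412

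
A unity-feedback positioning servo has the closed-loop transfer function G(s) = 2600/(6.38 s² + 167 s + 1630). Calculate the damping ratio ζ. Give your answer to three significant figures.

Dividing through by 6.38: denominator becomes s² + 26.18 s + 255.5.
So ω_n = √255.5 = 16.0 rad/s and ζ = 26.18/(2·16.0) = 0.819.

ζ ≈ 0.819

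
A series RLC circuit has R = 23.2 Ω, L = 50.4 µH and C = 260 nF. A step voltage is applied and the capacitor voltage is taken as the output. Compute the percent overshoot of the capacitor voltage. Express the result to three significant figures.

For a series RLC circuit (capacitor voltage as output), ω_n = 1/√(LC) = 1/√(50.4 µH · 260 nF) = 276000 rad/s.
ζ = (R/2)·√(C/L) = (23.2/2)·√(260 nF/50.4 µH) = 0.833.
%OS = 100·exp(−πζ/√(1−ζ²)) = 0.880%.

%OS ≈ 0.880%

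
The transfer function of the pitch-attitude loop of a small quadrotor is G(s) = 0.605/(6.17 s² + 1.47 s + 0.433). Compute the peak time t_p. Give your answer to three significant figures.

t_p ≈ 13.3 s

Dividing through by 6.17: denominator becomes s² + 0.2382 s + 0.07018.
So ω_n = √0.07018 = 0.265 rad/s and ζ = 0.2382/(2·0.265) = 0.450.
The damped frequency ω_d = ω_n√(1−ζ²) = 0.237 rad/s. t_p = π/ω_d = 13.3 s.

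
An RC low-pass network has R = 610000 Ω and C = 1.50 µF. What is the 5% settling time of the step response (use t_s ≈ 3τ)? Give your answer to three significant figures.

t_s ≈ 2.75 s

τ = RC = 610000 × 1.50 µF = 0.915 s.
t_s ≈ 3τ = 2.75 s.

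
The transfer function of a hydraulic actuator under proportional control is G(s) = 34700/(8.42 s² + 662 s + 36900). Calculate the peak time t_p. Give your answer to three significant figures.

t_p ≈ 0.0590 s

Dividing through by 8.42: denominator becomes s² + 78.62 s + 4382.
So ω_n = √4382 = 66.2 rad/s and ζ = 78.62/(2·66.2) = 0.594.
The damped frequency ω_d = ω_n√(1−ζ²) = 53.3 rad/s. t_p = π/ω_d = 0.0590 s.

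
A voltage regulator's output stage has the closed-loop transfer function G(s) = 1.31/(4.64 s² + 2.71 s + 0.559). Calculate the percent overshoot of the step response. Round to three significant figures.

%OS ≈ 0.752%

Dividing through by 4.64: denominator becomes s² + 0.5841 s + 0.1205.
So ω_n = √0.1205 = 0.347 rad/s and ζ = 0.5841/(2·0.347) = 0.841.
%OS = 100 e^{−πζ/√(1−ζ²)} with ζ = 0.841 gives 0.752%.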